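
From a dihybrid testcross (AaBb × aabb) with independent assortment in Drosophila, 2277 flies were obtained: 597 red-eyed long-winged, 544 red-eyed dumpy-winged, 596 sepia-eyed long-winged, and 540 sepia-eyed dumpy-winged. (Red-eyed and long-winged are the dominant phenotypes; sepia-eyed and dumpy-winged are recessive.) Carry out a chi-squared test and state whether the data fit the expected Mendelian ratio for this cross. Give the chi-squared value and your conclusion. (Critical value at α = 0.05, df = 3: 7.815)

A dihybrid testcross with independent assortment gives a 1:1:1:1 ratio.
Total ratio parts = 4. Expected numbers out of 2277:
  red-eyed long-winged: 2277 × 1/4 = 569.25
  red-eyed dumpy-winged: 2277 × 1/4 = 569.25
  sepia-eyed long-winged: 2277 × 1/4 = 569.25
  sepia-eyed dumpy-winged: 2277 × 1/4 = 569.25
χ² = Σ (O − E)² / E
  red-eyed long-winged: (597 − 569.25)² / 569.25 = 1.3528
  red-eyed dumpy-winged: (544 − 569.25)² / 569.25 = 1.1200
  sepia-eyed long-winged: (596 − 569.25)² / 569.25 = 1.2570
  sepia-eyed dumpy-winged: (540 − 569.25)² / 569.25 = 1.5030
χ² = 1.3528 + 1.1200 + 1.2570 + 1.5030 = 5.2328 ≈ 5.233
Degrees of freedom = 4 − 1 = 3; critical value at α = 0.05 is 7.815.
Since 5.233 < 7.815, we fail to reject the null hypothesis — the data are consistent with the 1:1:1:1 ratio.

5.233; consistent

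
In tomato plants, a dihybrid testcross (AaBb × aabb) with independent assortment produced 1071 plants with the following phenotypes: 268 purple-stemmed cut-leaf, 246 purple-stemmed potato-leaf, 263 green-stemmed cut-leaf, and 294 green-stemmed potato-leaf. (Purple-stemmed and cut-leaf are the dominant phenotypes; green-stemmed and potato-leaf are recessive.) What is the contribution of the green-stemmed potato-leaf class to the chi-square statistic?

2.574

A dihybrid testcross with independent assortment gives a 1:1:1:1 ratio.
The 1:1:1:1 ratio has 4 parts, so with N = 1071 the expected counts are:
  purple-stemmed cut-leaf: 1071 × 1/4 = 267.75
  purple-stemmed potato-leaf: 1071 × 1/4 = 267.75
  green-stemmed cut-leaf: 1071 × 1/4 = 267.75
  green-stemmed potato-leaf: 1071 × 1/4 = 267.75
Contribution of green-stemmed potato-leaf: (294 − 267.75)² / 267.75 = 2.5735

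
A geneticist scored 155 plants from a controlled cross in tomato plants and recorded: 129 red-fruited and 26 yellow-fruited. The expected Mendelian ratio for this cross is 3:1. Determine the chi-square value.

5.594

Expected counts for N = 155 under a 3:1 ratio (total parts = 4):
  red-fruited: 155 × 3/4 = 116.25
  yellow-fruited: 155 × 1/4 = 38.75
χ² = Σ (O − E)² / E
  red-fruited: (129 − 116.25)² / 116.25 = 1.3984
  yellow-fruited: (26 − 38.75)² / 38.75 = 4.1952
χ² = 1.3984 + 4.1952 = 5.5936 ≈ 5.594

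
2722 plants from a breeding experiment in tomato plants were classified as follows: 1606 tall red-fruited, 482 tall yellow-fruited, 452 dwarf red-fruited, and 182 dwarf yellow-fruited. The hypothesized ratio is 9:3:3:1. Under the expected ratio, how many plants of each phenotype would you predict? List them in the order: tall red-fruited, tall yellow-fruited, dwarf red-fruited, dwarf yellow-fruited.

Total ratio parts = 16. Expected numbers out of 2722:
  tall red-fruited: 2722 × 9/16 = 1531.125
  tall yellow-fruited: 2722 × 3/16 = 510.375
  dwarf red-fruited: 2722 × 3/16 = 510.375
  dwarf yellow-fruited: 2722 × 1/16 = 170.125

1531.125, 510.375, 510.375, 170.125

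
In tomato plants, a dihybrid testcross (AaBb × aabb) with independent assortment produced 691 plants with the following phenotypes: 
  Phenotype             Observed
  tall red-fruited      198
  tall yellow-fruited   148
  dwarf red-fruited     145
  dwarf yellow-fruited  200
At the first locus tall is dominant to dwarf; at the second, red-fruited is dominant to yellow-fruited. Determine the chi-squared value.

A dihybrid testcross with independent assortment gives a 1:1:1:1 ratio.
Expected counts for N = 691 under a 1:1:1:1 ratio (total parts = 4):
  tall red-fruited: 691 × 1/4 = 172.75
  tall yellow-fruited: 691 × 1/4 = 172.75
  dwarf red-fruited: 691 × 1/4 = 172.75
  dwarf yellow-fruited: 691 × 1/4 = 172.75
χ² = Σ (O − E)² / E
  tall red-fruited: (198 − 172.75)² / 172.75 = 3.6907
  tall yellow-fruited: (148 − 172.75)² / 172.75 = 3.5459
  dwarf red-fruited: (145 − 172.75)² / 172.75 = 4.4577
  dwarf yellow-fruited: (200 − 172.75)² / 172.75 = 4.2985
χ² = 3.6907 + 3.5459 + 4.4577 + 4.2985 = 15.9928 ≈ 15.993

15.993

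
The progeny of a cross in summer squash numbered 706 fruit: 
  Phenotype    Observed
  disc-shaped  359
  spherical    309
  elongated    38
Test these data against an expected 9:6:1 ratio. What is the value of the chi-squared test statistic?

The 9:6:1 ratio has 16 parts, so with N = 706 the expected counts are:
  disc-shaped: 706 × 9/16 = 397.125
  spherical: 706 × 6/16 = 264.75
  elongated: 706 × 1/16 = 44.125
χ² = Σ (O − E)² / E
  disc-shaped: (359 − 397.125)² / 397.125 = 3.6601
  spherical: (309 − 264.75)² / 264.75 = 7.3959
  elongated: (38 − 44.125)² / 44.125 = 0.8502
χ² = 3.6601 + 7.3959 + 0.8502 = 11.9062 ≈ 11.906

11.906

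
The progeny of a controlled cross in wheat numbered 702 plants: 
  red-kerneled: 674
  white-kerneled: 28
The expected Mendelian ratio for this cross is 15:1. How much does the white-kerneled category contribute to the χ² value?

Expected counts for N = 702 under a 15:1 ratio (total parts = 16):
  red-kerneled: 702 × 15/16 = 658.125
  white-kerneled: 702 × 1/16 = 43.875
Contribution of white-kerneled: (28 − 43.875)² / 43.875 = 5.7439

5.744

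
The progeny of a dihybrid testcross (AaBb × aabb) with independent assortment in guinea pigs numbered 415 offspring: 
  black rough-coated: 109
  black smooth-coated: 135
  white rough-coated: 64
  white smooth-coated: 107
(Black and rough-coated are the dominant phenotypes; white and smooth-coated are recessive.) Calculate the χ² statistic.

A dihybrid testcross with independent assortment gives a 1:1:1:1 ratio.
Expected counts for N = 415 under a 1:1:1:1 ratio (total parts = 4):
  black rough-coated: 415 × 1/4 = 103.75
  black smooth-coated: 415 × 1/4 = 103.75
  white rough-coated: 415 × 1/4 = 103.75
  white smooth-coated: 415 × 1/4 = 103.75
χ² = Σ (O − E)² / E
  black rough-coated: (109 − 103.75)² / 103.75 = 0.2657
  black smooth-coated: (135 − 103.75)² / 103.75 = 9.4127
  white rough-coated: (64 − 103.75)² / 103.75 = 15.2295
  white smooth-coated: (107 − 103.75)² / 103.75 = 0.1018
χ² = 0.2657 + 9.4127 + 15.2295 + 0.1018 = 25.0097 ≈ 25.010

25.010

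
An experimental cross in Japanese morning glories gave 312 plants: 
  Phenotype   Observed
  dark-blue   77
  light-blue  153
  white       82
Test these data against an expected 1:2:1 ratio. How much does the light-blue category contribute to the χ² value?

0.058

Total ratio parts = 4. Expected numbers out of 312:
  dark-blue: 312 × 1/4 = 78
  light-blue: 312 × 2/4 = 156
  white: 312 × 1/4 = 78
Contribution of light-blue: (153 − 156)² / 156 = 0.0577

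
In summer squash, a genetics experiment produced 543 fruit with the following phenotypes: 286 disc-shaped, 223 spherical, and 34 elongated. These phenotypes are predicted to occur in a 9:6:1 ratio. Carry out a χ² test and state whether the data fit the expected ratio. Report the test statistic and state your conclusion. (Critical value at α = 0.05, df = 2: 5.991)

Expected counts for N = 543 under a 9:6:1 ratio (total parts = 16):
  disc-shaped: 543 × 9/16 = 305.4375
  spherical: 543 × 6/16 = 203.625
  elongated: 543 × 1/16 = 33.9375
χ² = Σ (O − E)² / E
  disc-shaped: (286 − 305.4375)² / 305.4375 = 1.2370
  spherical: (223 − 203.625)² / 203.625 = 1.8435
  elongated: (34 − 33.9375)² / 33.9375 = 0.0001
χ² = 1.2370 + 1.8435 + 0.0001 = 3.0806 ≈ 3.081
Degrees of freedom = 3 − 1 = 2; critical value at α = 0.05 is 5.991.
Since 3.081 < 5.991, we fail to reject the null hypothesis — the data are consistent with the 9:6:1 ratio.

3.081; consistent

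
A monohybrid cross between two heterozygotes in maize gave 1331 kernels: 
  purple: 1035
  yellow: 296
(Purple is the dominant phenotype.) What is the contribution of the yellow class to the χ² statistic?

4.059

For a monohybrid cross between heterozygotes with complete dominance, the expected phenotypic ratio is 3:1.
Under the 3:1 hypothesis (Σ ratio = 4, N = 1331):
  purple: 1331 × 3/4 = 998.25
  yellow: 1331 × 1/4 = 332.75
Contribution of yellow: (296 − 332.75)² / 332.75 = 4.0588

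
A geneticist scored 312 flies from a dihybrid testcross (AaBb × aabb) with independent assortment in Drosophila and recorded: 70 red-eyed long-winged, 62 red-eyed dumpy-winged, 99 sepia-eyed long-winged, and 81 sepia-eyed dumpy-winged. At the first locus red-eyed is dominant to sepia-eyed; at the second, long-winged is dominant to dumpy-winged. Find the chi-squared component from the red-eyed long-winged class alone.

0.821

A dihybrid testcross with independent assortment gives a 1:1:1:1 ratio.
Expected counts for N = 312 under a 1:1:1:1 ratio (total parts = 4):
  red-eyed long-winged: 312 × 1/4 = 78
  red-eyed dumpy-winged: 312 × 1/4 = 78
  sepia-eyed long-winged: 312 × 1/4 = 78
  sepia-eyed dumpy-winged: 312 × 1/4 = 78
Contribution of red-eyed long-winged: (70 − 78)² / 78 = 0.8205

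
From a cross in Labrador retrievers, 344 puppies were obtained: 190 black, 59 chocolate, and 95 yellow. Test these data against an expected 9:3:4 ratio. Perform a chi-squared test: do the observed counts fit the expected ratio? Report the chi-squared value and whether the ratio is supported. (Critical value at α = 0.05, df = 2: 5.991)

1.474; consistent

The 9:3:4 ratio has 16 parts, so with N = 344 the expected counts are:
  black: 344 × 9/16 = 193.5
  chocolate: 344 × 3/16 = 64.5
  yellow: 344 × 4/16 = 86
χ² = Σ (O − E)² / E
  black: (190 − 193.5)² / 193.5 = 0.0633
  chocolate: (59 − 64.5)² / 64.5 = 0.4690
  yellow: (95 − 86)² / 86 = 0.9419
χ² = 0.0633 + 0.4690 + 0.9419 = 1.4742 ≈ 1.474
Degrees of freedom = 3 − 1 = 2; critical value at α = 0.05 is 5.991.
Since 1.474 < 5.991, we fail to reject the null hypothesis — the data are consistent with the 9:3:4 ratio.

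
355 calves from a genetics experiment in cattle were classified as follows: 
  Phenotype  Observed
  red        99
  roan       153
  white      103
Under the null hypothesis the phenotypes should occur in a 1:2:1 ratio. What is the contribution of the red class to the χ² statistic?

The 1:2:1 ratio has 4 parts, so with N = 355 the expected counts are:
  red: 355 × 1/4 = 88.75
  roan: 355 × 2/4 = 177.5
  white: 355 × 1/4 = 88.75
Contribution of red: (99 − 88.75)² / 88.75 = 1.1838

1.184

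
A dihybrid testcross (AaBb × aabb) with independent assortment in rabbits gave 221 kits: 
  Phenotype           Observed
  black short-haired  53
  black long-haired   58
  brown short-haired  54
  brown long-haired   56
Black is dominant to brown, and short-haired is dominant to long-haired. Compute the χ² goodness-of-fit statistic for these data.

0.267

A dihybrid testcross with independent assortment gives a 1:1:1:1 ratio.
Expected counts for N = 221 under a 1:1:1:1 ratio (total parts = 4):
  black short-haired: 221 × 1/4 = 55.25
  black long-haired: 221 × 1/4 = 55.25
  brown short-haired: 221 × 1/4 = 55.25
  brown long-haired: 221 × 1/4 = 55.25
χ² = Σ (O − E)² / E
  black short-haired: (53 − 55.25)² / 55.25 = 0.0916
  black long-haired: (58 − 55.25)² / 55.25 = 0.1369
  brown short-haired: (54 − 55.25)² / 55.25 = 0.0283
  brown long-haired: (56 − 55.25)² / 55.25 = 0.0102
χ² = 0.0916 + 0.1369 + 0.0283 + 0.0102 = 0.267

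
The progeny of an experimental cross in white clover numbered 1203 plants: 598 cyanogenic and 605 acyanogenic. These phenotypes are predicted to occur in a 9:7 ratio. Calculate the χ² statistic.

20.914

Under the 9:7 hypothesis (Σ ratio = 16, N = 1203):
  cyanogenic: 1203 × 9/16 = 676.6875
  acyanogenic: 1203 × 7/16 = 526.3125
χ² = Σ (O − E)² / E
  cyanogenic: (598 − 676.6875)² / 676.6875 = 9.1500
  acyanogenic: (605 − 526.3125)² / 526.3125 = 11.7643
χ² = 9.1500 + 11.7643 = 20.9143 ≈ 20.914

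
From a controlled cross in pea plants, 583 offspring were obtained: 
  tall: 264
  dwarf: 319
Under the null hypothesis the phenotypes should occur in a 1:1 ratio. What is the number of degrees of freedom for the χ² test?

A goodness-of-fit test with 2 phenotype classes has df = 2 − 1 = 1.

1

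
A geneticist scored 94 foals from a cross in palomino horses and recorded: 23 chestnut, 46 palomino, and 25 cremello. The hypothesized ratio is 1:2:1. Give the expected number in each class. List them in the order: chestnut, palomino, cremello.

Total ratio parts = 4. Expected numbers out of 94:
  chestnut: 94 × 1/4 = 23.5
  palomino: 94 × 2/4 = 47
  cremello: 94 × 1/4 = 23.5

23.5, 47, 23.5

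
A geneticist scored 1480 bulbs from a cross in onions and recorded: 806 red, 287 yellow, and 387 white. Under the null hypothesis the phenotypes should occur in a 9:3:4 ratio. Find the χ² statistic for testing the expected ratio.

1.950

Under the 9:3:4 hypothesis (Σ ratio = 16, N = 1480):
  red: 1480 × 9/16 = 832.5
  yellow: 1480 × 3/16 = 277.5
  white: 1480 × 4/16 = 370
χ² = Σ (O − E)² / E
  red: (806 − 832.5)² / 832.5 = 0.8435
  yellow: (287 − 277.5)² / 277.5 = 0.3252
  white: (387 − 370)² / 370 = 0.7811
χ² = 0.8435 + 0.3252 + 0.7811 = 1.9498 ≈ 1.950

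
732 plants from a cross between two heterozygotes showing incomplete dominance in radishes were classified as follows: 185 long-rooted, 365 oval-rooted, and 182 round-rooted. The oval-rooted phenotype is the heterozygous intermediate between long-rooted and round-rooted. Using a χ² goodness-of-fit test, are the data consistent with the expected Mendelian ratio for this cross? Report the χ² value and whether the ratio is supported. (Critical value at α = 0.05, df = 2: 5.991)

With incomplete dominance, a heterozygote × heterozygote cross gives a 1:2:1 phenotypic ratio.
Under the 1:2:1 hypothesis (Σ ratio = 4, N = 732):
  long-rooted: 732 × 1/4 = 183
  oval-rooted: 732 × 2/4 = 366
  round-rooted: 732 × 1/4 = 183
χ² = Σ (O − E)² / E
  long-rooted: (185 − 183)² / 183 = 0.0219
  oval-rooted: (365 − 366)² / 366 = 0.0027
  round-rooted: (182 − 183)² / 183 = 0.0055
χ² = 0.0219 + 0.0027 + 0.0055 = 0.0301 ≈ 0.030
Degrees of freedom = 3 − 1 = 2; critical value at α = 0.05 is 5.991.
Since 0.030 < 5.991, we fail to reject the null hypothesis — the data are consistent with the 1:2:1 ratio.

0.030; consistent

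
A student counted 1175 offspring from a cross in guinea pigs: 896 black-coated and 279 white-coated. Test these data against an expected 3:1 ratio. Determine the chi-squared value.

0.988

Under the 3:1 hypothesis (Σ ratio = 4, N = 1175):
  black-coated: 1175 × 3/4 = 881.25
  white-coated: 1175 × 1/4 = 293.75
χ² = Σ (O − E)² / E
  black-coated: (896 − 881.25)² / 881.25 = 0.2469
  white-coated: (279 − 293.75)² / 293.75 = 0.7406
χ² = 0.2469 + 0.7406 = 0.9875 ≈ 0.988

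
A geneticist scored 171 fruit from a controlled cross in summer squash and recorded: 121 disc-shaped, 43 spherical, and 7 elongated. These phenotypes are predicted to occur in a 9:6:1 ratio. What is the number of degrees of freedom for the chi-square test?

A goodness-of-fit test with 3 phenotype classes has df = 3 − 1 = 2.

2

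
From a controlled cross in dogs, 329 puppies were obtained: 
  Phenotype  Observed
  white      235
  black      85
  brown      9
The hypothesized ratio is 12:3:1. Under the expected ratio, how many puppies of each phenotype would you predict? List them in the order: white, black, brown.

246.75, 61.6875, 20.5625

Under the 12:3:1 hypothesis (Σ ratio = 16, N = 329):
  white: 329 × 12/16 = 246.75
  black: 329 × 3/16 = 61.6875
  brown: 329 × 1/16 = 20.5625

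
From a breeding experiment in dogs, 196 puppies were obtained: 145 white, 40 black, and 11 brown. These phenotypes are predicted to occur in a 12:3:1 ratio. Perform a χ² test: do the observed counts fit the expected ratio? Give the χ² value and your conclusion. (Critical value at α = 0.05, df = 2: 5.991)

0.442; consistent

Expected counts for N = 196 under a 12:3:1 ratio (total parts = 16):
  white: 196 × 12/16 = 147
  black: 196 × 3/16 = 36.75
  brown: 196 × 1/16 = 12.25
χ² = Σ (O − E)² / E
  white: (145 − 147)² / 147 = 0.0272
  black: (40 − 36.75)² / 36.75 = 0.2874
  brown: (11 − 12.25)² / 12.25 = 0.1276
χ² = 0.0272 + 0.2874 + 0.1276 = 0.4422 ≈ 0.442
Degrees of freedom = 3 − 1 = 2; critical value at α = 0.05 is 5.991.
Since 0.442 < 5.991, we fail to reject the null hypothesis — the data are consistent with the 12:3:1 ratio.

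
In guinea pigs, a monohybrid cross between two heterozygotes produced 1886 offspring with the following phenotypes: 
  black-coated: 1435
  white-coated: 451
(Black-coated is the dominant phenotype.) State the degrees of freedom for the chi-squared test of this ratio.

For a monohybrid cross between heterozygotes with complete dominance, the expected phenotypic ratio is 3:1.
A goodness-of-fit test with 2 phenotype classes has df = 2 − 1 = 1.

1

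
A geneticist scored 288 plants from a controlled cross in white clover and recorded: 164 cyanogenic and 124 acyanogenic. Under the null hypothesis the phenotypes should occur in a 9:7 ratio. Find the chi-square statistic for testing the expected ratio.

Under the 9:7 hypothesis (Σ ratio = 16, N = 288):
  cyanogenic: 288 × 9/16 = 162
  acyanogenic: 288 × 7/16 = 126
χ² = Σ (O − E)² / E
  cyanogenic: (164 − 162)² / 162 = 0.0247
  acyanogenic: (124 − 126)² / 126 = 0.0317
χ² = 0.0247 + 0.0317 = 0.0564 ≈ 0.056

0.056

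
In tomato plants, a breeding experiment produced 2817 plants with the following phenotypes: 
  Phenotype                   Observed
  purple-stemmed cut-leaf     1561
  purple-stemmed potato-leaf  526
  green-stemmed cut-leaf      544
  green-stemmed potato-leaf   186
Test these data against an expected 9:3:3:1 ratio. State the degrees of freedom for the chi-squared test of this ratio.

3

A goodness-of-fit test with 4 phenotype classes has df = 4 − 1 = 3.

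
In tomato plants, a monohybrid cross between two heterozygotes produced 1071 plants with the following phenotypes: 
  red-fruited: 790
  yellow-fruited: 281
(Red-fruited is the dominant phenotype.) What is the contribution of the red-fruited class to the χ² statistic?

0.219

For a monohybrid cross between heterozygotes with complete dominance, the expected phenotypic ratio is 3:1.
Total ratio parts = 4. Expected numbers out of 1071:
  red-fruited: 1071 × 3/4 = 803.25
  yellow-fruited: 1071 × 1/4 = 267.75
Contribution of red-fruited: (790 − 803.25)² / 803.25 = 0.2186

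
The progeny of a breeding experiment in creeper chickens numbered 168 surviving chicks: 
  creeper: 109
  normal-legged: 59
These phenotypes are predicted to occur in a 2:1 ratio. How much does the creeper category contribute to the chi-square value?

0.080

Total ratio parts = 3. Expected numbers out of 168:
  creeper: 168 × 2/3 = 112
  normal-legged: 168 × 1/3 = 56
Contribution of creeper: (109 − 112)² / 112 = 0.0804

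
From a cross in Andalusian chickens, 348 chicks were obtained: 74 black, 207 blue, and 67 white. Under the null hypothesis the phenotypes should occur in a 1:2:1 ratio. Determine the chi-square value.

12.799

Total ratio parts = 4. Expected numbers out of 348:
  black: 348 × 1/4 = 87
  blue: 348 × 2/4 = 174
  white: 348 × 1/4 = 87
χ² = Σ (O − E)² / E
  black: (74 − 87)² / 87 = 1.9425
  blue: (207 − 174)² / 174 = 6.2586
  white: (67 − 87)² / 87 = 4.5977
χ² = 1.9425 + 6.2586 + 4.5977 = 12.7988 ≈ 12.799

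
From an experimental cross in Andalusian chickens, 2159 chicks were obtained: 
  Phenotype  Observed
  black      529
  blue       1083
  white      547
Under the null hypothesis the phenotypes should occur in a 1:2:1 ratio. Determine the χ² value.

0.323

Expected counts for N = 2159 under a 1:2:1 ratio (total parts = 4):
  black: 2159 × 1/4 = 539.75
  blue: 2159 × 2/4 = 1079.5
  white: 2159 × 1/4 = 539.75
χ² = Σ (O − E)² / E
  black: (529 − 539.75)² / 539.75 = 0.2141
  blue: (1083 − 1079.5)² / 1079.5 = 0.0113
  white: (547 − 539.75)² / 539.75 = 0.0974
χ² = 0.2141 + 0.0113 + 0.0974 = 0.3228 ≈ 0.323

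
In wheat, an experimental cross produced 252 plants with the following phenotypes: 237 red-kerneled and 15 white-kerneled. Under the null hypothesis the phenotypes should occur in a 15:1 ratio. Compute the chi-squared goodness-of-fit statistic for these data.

0.038

Total ratio parts = 16. Expected numbers out of 252:
  red-kerneled: 252 × 15/16 = 236.25
  white-kerneled: 252 × 1/16 = 15.75
χ² = Σ (O − E)² / E
  red-kerneled: (237 − 236.25)² / 236.25 = 0.0024
  white-kerneled: (15 − 15.75)² / 15.75 = 0.0357
χ² = 0.0024 + 0.0357 = 0.0381 ≈ 0.038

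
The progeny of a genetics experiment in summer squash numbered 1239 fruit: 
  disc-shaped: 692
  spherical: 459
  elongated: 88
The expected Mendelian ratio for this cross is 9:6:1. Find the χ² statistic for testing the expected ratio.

Expected counts for N = 1239 under a 9:6:1 ratio (total parts = 16):
  disc-shaped: 1239 × 9/16 = 696.9375
  spherical: 1239 × 6/16 = 464.625
  elongated: 1239 × 1/16 = 77.4375
χ² = Σ (O − E)² / E
  disc-shaped: (692 − 696.9375)² / 696.9375 = 0.0350
  spherical: (459 − 464.625)² / 464.625 = 0.0681
  elongated: (88 − 77.4375)² / 77.4375 = 1.4407
χ² = 0.0350 + 0.0681 + 1.4407 = 1.5438 ≈ 1.544

1.544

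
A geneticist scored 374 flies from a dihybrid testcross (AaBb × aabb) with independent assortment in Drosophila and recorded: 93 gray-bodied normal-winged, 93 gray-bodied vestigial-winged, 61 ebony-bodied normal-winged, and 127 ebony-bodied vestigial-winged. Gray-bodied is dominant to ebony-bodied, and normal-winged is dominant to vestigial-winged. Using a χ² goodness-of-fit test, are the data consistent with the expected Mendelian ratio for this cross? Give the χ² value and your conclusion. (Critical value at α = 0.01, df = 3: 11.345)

23.305; not consistent

A dihybrid testcross with independent assortment gives a 1:1:1:1 ratio.
The 1:1:1:1 ratio has 4 parts, so with N = 374 the expected counts are:
  gray-bodied normal-winged: 374 × 1/4 = 93.5
  gray-bodied vestigial-winged: 374 × 1/4 = 93.5
  ebony-bodied normal-winged: 374 × 1/4 = 93.5
  ebony-bodied vestigial-winged: 374 × 1/4 = 93.5
χ² = Σ (O − E)² / E
  gray-bodied normal-winged: (93 − 93.5)² / 93.5 = 0.0027
  gray-bodied vestigial-winged: (93 − 93.5)² / 93.5 = 0.0027
  ebony-bodied normal-winged: (61 − 93.5)² / 93.5 = 11.2968
  ebony-bodied vestigial-winged: (127 − 93.5)² / 93.5 = 12.0027
χ² = 0.0027 + 0.0027 + 11.2968 + 12.0027 = 23.3049 ≈ 23.305
Degrees of freedom = 4 − 1 = 3; critical value at α = 0.01 is 11.345.
Since 23.305 > 11.345, we reject the null hypothesis — the data do not fit the 1:1:1:1 ratio.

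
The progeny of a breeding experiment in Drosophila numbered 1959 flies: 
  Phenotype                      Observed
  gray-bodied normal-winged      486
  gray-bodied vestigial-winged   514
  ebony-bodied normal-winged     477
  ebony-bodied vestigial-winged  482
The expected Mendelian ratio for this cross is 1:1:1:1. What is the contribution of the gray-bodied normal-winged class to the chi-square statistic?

0.029

Under the 1:1:1:1 hypothesis (Σ ratio = 4, N = 1959):
  gray-bodied normal-winged: 1959 × 1/4 = 489.75
  gray-bodied vestigial-winged: 1959 × 1/4 = 489.75
  ebony-bodied normal-winged: 1959 × 1/4 = 489.75
  ebony-bodied vestigial-winged: 1959 × 1/4 = 489.75
Contribution of gray-bodied normal-winged: (486 − 489.75)² / 489.75 = 0.0287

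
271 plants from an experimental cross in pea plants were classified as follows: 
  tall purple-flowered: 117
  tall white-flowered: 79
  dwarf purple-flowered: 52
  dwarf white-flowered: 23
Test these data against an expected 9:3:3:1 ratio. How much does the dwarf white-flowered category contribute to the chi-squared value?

Total ratio parts = 16. Expected numbers out of 271:
  tall purple-flowered: 271 × 9/16 = 152.4375
  tall white-flowered: 271 × 3/16 = 50.8125
  dwarf purple-flowered: 271 × 3/16 = 50.8125
  dwarf white-flowered: 271 × 1/16 = 16.9375
Contribution of dwarf white-flowered: (23 − 16.9375)² / 16.9375 = 2.1700

2.170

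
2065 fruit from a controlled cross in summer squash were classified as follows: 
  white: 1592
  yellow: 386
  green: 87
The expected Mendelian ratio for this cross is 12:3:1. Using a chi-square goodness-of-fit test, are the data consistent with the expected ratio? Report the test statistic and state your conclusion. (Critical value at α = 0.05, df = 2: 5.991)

14.920; not consistent

Expected counts for N = 2065 under a 12:3:1 ratio (total parts = 16):
  white: 2065 × 12/16 = 1548.75
  yellow: 2065 × 3/16 = 387.1875
  green: 2065 × 1/16 = 129.0625
χ² = Σ (O − E)² / E
  white: (1592 − 1548.75)² / 1548.75 = 1.2078
  yellow: (386 − 387.1875)² / 387.1875 = 0.0036
  green: (87 − 129.0625)² / 129.0625 = 13.7085
χ² = 1.2078 + 0.0036 + 13.7085 = 14.9199 ≈ 14.920
Degrees of freedom = 3 − 1 = 2; critical value at α = 0.05 is 5.991.
Since 14.920 > 5.991, we reject the null hypothesis — the data do not fit the 12:3:1 ratio.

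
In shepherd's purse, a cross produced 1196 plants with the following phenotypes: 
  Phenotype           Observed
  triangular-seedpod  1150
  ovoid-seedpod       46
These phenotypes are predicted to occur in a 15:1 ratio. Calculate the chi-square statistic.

The 15:1 ratio has 16 parts, so with N = 1196 the expected counts are:
  triangular-seedpod: 1196 × 15/16 = 1121.25
  ovoid-seedpod: 1196 × 1/16 = 74.75
χ² = Σ (O − E)² / E
  triangular-seedpod: (1150 − 1121.25)² / 1121.25 = 0.7372
  ovoid-seedpod: (46 − 74.75)² / 74.75 = 11.0577
χ² = 0.7372 + 11.0577 = 11.7949 ≈ 11.795

11.795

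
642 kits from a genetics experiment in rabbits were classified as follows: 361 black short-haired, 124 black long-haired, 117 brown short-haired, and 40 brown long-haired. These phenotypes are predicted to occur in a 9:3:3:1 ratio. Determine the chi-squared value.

Under the 9:3:3:1 hypothesis (Σ ratio = 16, N = 642):
  black short-haired: 642 × 9/16 = 361.125
  black long-haired: 642 × 3/16 = 120.375
  brown short-haired: 642 × 3/16 = 120.375
  brown long-haired: 642 × 1/16 = 40.125
χ² = Σ (O − E)² / E
  black short-haired: (361 − 361.125)² / 361.125 = 0.0000
  black long-haired: (124 − 120.375)² / 120.375 = 0.1092
  brown short-haired: (117 − 120.375)² / 120.375 = 0.0946
  brown long-haired: (40 − 40.125)² / 40.125 = 0.0004
χ² = 0.0000 + 0.1092 + 0.0946 + 0.0004 = 0.2042 ≈ 0.204

0.204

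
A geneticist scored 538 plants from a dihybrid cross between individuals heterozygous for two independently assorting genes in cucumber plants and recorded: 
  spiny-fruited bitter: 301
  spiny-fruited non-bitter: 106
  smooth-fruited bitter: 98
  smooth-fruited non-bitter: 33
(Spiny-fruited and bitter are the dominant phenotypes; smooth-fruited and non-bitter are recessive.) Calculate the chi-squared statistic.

0.363

A dihybrid F₂ with independent assortment and complete dominance at both loci gives a 9:3:3:1 phenotypic ratio.
Under the 9:3:3:1 hypothesis (Σ ratio = 16, N = 538):
  spiny-fruited bitter: 538 × 9/16 = 302.625
  spiny-fruited non-bitter: 538 × 3/16 = 100.875
  smooth-fruited bitter: 538 × 3/16 = 100.875
  smooth-fruited non-bitter: 538 × 1/16 = 33.625
χ² = Σ (O − E)² / E
  spiny-fruited bitter: (301 − 302.625)² / 302.625 = 0.0087
  spiny-fruited non-bitter: (106 − 100.875)² / 100.875 = 0.2604
  smooth-fruited bitter: (98 − 100.875)² / 100.875 = 0.0819
  smooth-fruited non-bitter: (33 − 33.625)² / 33.625 = 0.0116
χ² = 0.0087 + 0.2604 + 0.0819 + 0.0116 = 0.3626 ≈ 0.363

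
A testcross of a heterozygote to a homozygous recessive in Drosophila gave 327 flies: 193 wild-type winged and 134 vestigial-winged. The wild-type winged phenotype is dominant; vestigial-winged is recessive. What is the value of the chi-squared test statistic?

10.645

A testcross of a heterozygote (Aa × aa) gives a 1:1 phenotypic ratio.
Under the 1:1 hypothesis (Σ ratio = 2, N = 327):
  wild-type winged: 327 × 1/2 = 163.5
  vestigial-winged: 327 × 1/2 = 163.5
χ² = Σ (O − E)² / E
  wild-type winged: (193 − 163.5)² / 163.5 = 5.3226
  vestigial-winged: (134 − 163.5)² / 163.5 = 5.3226
χ² = 5.3226 + 5.3226 = 10.6452 ≈ 10.645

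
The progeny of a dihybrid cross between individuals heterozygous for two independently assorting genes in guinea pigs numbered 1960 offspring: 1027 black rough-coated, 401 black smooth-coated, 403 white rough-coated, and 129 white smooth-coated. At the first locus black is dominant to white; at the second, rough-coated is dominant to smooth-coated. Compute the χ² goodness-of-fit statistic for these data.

A dihybrid F₂ with independent assortment and complete dominance at both loci gives a 9:3:3:1 phenotypic ratio.
The 9:3:3:1 ratio has 16 parts, so with N = 1960 the expected counts are:
  black rough-coated: 1960 × 9/16 = 1102.5
  black smooth-coated: 1960 × 3/16 = 367.5
  white rough-coated: 1960 × 3/16 = 367.5
  white smooth-coated: 1960 × 1/16 = 122.5
χ² = Σ (O − E)² / E
  black rough-coated: (1027 − 1102.5)² / 1102.5 = 5.1703
  black smooth-coated: (401 − 367.5)² / 367.5 = 3.0537
  white rough-coated: (403 − 367.5)² / 367.5 = 3.4293
  white smooth-coated: (129 − 122.5)² / 122.5 = 0.3449
χ² = 5.1703 + 3.0537 + 3.4293 + 0.3449 = 11.9982 ≈ 11.998

11.998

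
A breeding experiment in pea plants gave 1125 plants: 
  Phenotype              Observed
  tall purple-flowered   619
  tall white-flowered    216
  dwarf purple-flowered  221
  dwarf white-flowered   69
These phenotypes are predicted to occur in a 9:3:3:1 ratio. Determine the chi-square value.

0.928

The 9:3:3:1 ratio has 16 parts, so with N = 1125 the expected counts are:
  tall purple-flowered: 1125 × 9/16 = 632.8125
  tall white-flowered: 1125 × 3/16 = 210.9375
  dwarf purple-flowered: 1125 × 3/16 = 210.9375
  dwarf white-flowered: 1125 × 1/16 = 70.3125
χ² = Σ (O − E)² / E
  tall purple-flowered: (619 − 632.8125)² / 632.8125 = 0.3015
  tall white-flowered: (216 − 210.9375)² / 210.9375 = 0.1215
  dwarf purple-flowered: (221 − 210.9375)² / 210.9375 = 0.4800
  dwarf white-flowered: (69 − 70.3125)² / 70.3125 = 0.0245
χ² = 0.3015 + 0.1215 + 0.4800 + 0.0245 = 0.9275 ≈ 0.928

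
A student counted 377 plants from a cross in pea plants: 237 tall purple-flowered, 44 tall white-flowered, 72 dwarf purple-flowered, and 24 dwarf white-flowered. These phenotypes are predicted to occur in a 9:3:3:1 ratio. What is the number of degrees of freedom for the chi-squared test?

3

A goodness-of-fit test with 4 phenotype classes has df = 4 − 1 = 3.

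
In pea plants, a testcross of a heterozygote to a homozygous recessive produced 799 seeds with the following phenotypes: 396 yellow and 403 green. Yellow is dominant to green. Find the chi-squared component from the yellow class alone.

A testcross of a heterozygote (Aa × aa) gives a 1:1 phenotypic ratio.
The 1:1 ratio has 2 parts, so with N = 799 the expected counts are:
  yellow: 799 × 1/2 = 399.5
  green: 799 × 1/2 = 399.5
Contribution of yellow: (396 − 399.5)² / 399.5 = 0.0307

0.031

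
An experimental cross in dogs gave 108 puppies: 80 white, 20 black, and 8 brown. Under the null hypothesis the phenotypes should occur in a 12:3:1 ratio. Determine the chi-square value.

0.247

The 12:3:1 ratio has 16 parts, so with N = 108 the expected counts are:
  white: 108 × 12/16 = 81
  black: 108 × 3/16 = 20.25
  brown: 108 × 1/16 = 6.75
χ² = Σ (O − E)² / E
  white: (80 − 81)² / 81 = 0.0123
  black: (20 − 20.25)² / 20.25 = 0.0031
  brown: (8 − 6.75)² / 6.75 = 0.2315
χ² = 0.0123 + 0.0031 + 0.2315 = 0.2469 ≈ 0.247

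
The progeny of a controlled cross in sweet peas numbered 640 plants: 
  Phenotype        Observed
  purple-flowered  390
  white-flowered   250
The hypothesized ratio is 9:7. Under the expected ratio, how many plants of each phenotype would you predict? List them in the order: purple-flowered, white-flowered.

The 9:7 ratio has 16 parts, so with N = 640 the expected counts are:
  purple-flowered: 640 × 9/16 = 360
  white-flowered: 640 × 7/16 = 280

360, 280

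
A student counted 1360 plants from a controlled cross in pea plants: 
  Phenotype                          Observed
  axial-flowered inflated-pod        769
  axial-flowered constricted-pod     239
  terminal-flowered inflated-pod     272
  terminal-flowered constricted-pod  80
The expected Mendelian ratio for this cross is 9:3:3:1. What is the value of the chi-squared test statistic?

2.452

Expected counts for N = 1360 under a 9:3:3:1 ratio (total parts = 16):
  axial-flowered inflated-pod: 1360 × 9/16 = 765
  axial-flowered constricted-pod: 1360 × 3/16 = 255
  terminal-flowered inflated-pod: 1360 × 3/16 = 255
  terminal-flowered constricted-pod: 1360 × 1/16 = 85
χ² = Σ (O − E)² / E
  axial-flowered inflated-pod: (769 − 765)² / 765 = 0.0209
  axial-flowered constricted-pod: (239 − 255)² / 255 = 1.0039
  terminal-flowered inflated-pod: (272 − 255)² / 255 = 1.1333
  terminal-flowered constricted-pod: (80 − 85)² / 85 = 0.2941
χ² = 0.0209 + 1.0039 + 1.1333 + 0.2941 = 2.4522 ≈ 2.452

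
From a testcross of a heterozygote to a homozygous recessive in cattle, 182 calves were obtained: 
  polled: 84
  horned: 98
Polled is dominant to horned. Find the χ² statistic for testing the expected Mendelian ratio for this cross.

1.077

A testcross of a heterozygote (Aa × aa) gives a 1:1 phenotypic ratio.
Total ratio parts = 2. Expected numbers out of 182:
  polled: 182 × 1/2 = 91
  horned: 182 × 1/2 = 91
χ² = Σ (O − E)² / E
  polled: (84 − 91)² / 91 = 0.5385
  horned: (98 − 91)² / 91 = 0.5385
χ² = 0.5385 + 0.5385 = 1.077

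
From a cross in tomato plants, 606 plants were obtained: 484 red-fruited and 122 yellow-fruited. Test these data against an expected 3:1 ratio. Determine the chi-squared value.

Under the 3:1 hypothesis (Σ ratio = 4, N = 606):
  red-fruited: 606 × 3/4 = 454.5
  yellow-fruited: 606 × 1/4 = 151.5
χ² = Σ (O − E)² / E
  red-fruited: (484 − 454.5)² / 454.5 = 1.9147
  yellow-fruited: (122 − 151.5)² / 151.5 = 5.7442
χ² = 1.9147 + 5.7442 = 7.6589 ≈ 7.659

7.659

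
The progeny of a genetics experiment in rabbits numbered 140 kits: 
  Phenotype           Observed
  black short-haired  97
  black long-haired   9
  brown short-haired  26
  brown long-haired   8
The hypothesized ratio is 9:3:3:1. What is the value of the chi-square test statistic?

Expected counts for N = 140 under a 9:3:3:1 ratio (total parts = 16):
  black short-haired: 140 × 9/16 = 78.75
  black long-haired: 140 × 3/16 = 26.25
  brown short-haired: 140 × 3/16 = 26.25
  brown long-haired: 140 × 1/16 = 8.75
χ² = Σ (O − E)² / E
  black short-haired: (97 − 78.75)² / 78.75 = 4.2294
  black long-haired: (9 − 26.25)² / 26.25 = 11.3357
  brown short-haired: (26 − 26.25)² / 26.25 = 0.0024
  brown long-haired: (8 − 8.75)² / 8.75 = 0.0643
χ² = 4.2294 + 11.3357 + 0.0024 + 0.0643 = 15.6318 ≈ 15.632

15.632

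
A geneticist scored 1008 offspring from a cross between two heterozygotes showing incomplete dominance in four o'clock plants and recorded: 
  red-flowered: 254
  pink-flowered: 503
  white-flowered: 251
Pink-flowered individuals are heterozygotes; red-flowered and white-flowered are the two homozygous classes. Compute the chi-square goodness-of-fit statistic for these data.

With incomplete dominance, a heterozygote × heterozygote cross gives a 1:2:1 phenotypic ratio.
Expected counts for N = 1008 under a 1:2:1 ratio (total parts = 4):
  red-flowered: 1008 × 1/4 = 252
  pink-flowered: 1008 × 2/4 = 504
  white-flowered: 1008 × 1/4 = 252
χ² = Σ (O − E)² / E
  red-flowered: (254 − 252)² / 252 = 0.0159
  pink-flowered: (503 − 504)² / 504 = 0.0020
  white-flowered: (251 − 252)² / 252 = 0.0040
χ² = 0.0159 + 0.0020 + 0.0040 = 0.0219 ≈ 0.022

0.022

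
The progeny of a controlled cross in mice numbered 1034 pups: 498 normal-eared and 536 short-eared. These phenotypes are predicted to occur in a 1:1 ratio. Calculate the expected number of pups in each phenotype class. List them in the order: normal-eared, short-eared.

517, 517

Expected counts for N = 1034 under a 1:1 ratio (total parts = 2):
  normal-eared: 1034 × 1/2 = 517
  short-eared: 1034 × 1/2 = 517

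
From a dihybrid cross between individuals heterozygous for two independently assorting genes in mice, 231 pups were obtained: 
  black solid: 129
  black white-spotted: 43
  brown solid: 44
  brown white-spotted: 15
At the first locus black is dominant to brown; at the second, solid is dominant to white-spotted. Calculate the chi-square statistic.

0.042

A dihybrid F₂ with independent assortment and complete dominance at both loci gives a 9:3:3:1 phenotypic ratio.
Total ratio parts = 16. Expected numbers out of 231:
  black solid: 231 × 9/16 = 129.9375
  black white-spotted: 231 × 3/16 = 43.3125
  brown solid: 231 × 3/16 = 43.3125
  brown white-spotted: 231 × 1/16 = 14.4375
χ² = Σ (O − E)² / E
  black solid: (129 − 129.9375)² / 129.9375 = 0.0068
  black white-spotted: (43 − 43.3125)² / 43.3125 = 0.0023
  brown solid: (44 − 43.3125)² / 43.3125 = 0.0109
  brown white-spotted: (15 − 14.4375)² / 14.4375 = 0.0219
χ² = 0.0068 + 0.0023 + 0.0109 + 0.0219 = 0.0419 ≈ 0.042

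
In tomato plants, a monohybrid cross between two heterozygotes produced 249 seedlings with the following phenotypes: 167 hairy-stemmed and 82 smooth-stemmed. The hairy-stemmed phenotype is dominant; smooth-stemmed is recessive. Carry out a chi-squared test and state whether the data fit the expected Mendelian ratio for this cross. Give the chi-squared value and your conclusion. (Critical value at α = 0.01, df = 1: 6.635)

8.355; not consistent

For a monohybrid cross between heterozygotes with complete dominance, the expected phenotypic ratio is 3:1.
The 3:1 ratio has 4 parts, so with N = 249 the expected counts are:
  hairy-stemmed: 249 × 3/4 = 186.75
  smooth-stemmed: 249 × 1/4 = 62.25
χ² = Σ (O − E)² / E
  hairy-stemmed: (167 − 186.75)² / 186.75 = 2.0887
  smooth-stemmed: (82 − 62.25)² / 62.25 = 6.2661
χ² = 2.0887 + 6.2661 = 8.3548 ≈ 8.355
Degrees of freedom = 2 − 1 = 1; critical value at α = 0.01 is 6.635.
Since 8.355 > 6.635, we reject the null hypothesis — the data do not fit the 3:1 ratio.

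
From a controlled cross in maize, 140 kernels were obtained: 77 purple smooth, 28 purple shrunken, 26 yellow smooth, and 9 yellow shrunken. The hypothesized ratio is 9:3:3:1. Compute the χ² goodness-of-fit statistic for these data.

0.165

Total ratio parts = 16. Expected numbers out of 140:
  purple smooth: 140 × 9/16 = 78.75
  purple shrunken: 140 × 3/16 = 26.25
  yellow smooth: 140 × 3/16 = 26.25
  yellow shrunken: 140 × 1/16 = 8.75
χ² = Σ (O − E)² / E
  purple smooth: (77 − 78.75)² / 78.75 = 0.0389
  purple shrunken: (28 − 26.25)² / 26.25 = 0.1167
  yellow smooth: (26 − 26.25)² / 26.25 = 0.0024
  yellow shrunken: (9 − 8.75)² / 8.75 = 0.0071
χ² = 0.0389 + 0.1167 + 0.0024 + 0.0071 = 0.1651 ≈ 0.165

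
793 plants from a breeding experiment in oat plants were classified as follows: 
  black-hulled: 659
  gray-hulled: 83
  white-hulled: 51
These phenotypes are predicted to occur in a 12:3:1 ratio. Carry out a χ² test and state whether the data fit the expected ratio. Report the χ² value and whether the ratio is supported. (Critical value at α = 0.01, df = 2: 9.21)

The 12:3:1 ratio has 16 parts, so with N = 793 the expected counts are:
  black-hulled: 793 × 12/16 = 594.75
  gray-hulled: 793 × 3/16 = 148.6875
  white-hulled: 793 × 1/16 = 49.5625
χ² = Σ (O − E)² / E
  black-hulled: (659 − 594.75)² / 594.75 = 6.9408
  gray-hulled: (83 − 148.6875)² / 148.6875 = 29.0196
  white-hulled: (51 − 49.5625)² / 49.5625 = 0.0417
χ² = 6.9408 + 29.0196 + 0.0417 = 36.0021 ≈ 36.002
Degrees of freedom = 3 − 1 = 2; critical value at α = 0.01 is 9.21.
Since 36.002 > 9.21, we reject the null hypothesis — the data do not fit the 12:3:1 ratio.

36.002; not consistent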